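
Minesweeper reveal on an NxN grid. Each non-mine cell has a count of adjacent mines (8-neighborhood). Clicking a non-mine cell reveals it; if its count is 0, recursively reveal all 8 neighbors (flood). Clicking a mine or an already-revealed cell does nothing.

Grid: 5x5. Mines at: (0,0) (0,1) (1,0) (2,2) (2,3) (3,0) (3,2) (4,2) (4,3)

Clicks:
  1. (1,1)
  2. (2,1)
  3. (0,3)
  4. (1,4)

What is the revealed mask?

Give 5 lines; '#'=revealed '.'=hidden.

Click 1 (1,1) count=4: revealed 1 new [(1,1)] -> total=1
Click 2 (2,1) count=4: revealed 1 new [(2,1)] -> total=2
Click 3 (0,3) count=0: revealed 6 new [(0,2) (0,3) (0,4) (1,2) (1,3) (1,4)] -> total=8
Click 4 (1,4) count=1: revealed 0 new [(none)] -> total=8

Answer: ..###
.####
.#...
.....
.....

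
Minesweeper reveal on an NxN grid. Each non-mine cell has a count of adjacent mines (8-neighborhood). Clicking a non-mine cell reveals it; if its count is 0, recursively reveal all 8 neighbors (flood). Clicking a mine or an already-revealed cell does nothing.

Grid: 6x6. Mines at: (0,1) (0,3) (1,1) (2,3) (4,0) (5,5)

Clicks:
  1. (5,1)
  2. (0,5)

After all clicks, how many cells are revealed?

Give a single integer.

Answer: 11

Derivation:
Click 1 (5,1) count=1: revealed 1 new [(5,1)] -> total=1
Click 2 (0,5) count=0: revealed 10 new [(0,4) (0,5) (1,4) (1,5) (2,4) (2,5) (3,4) (3,5) (4,4) (4,5)] -> total=11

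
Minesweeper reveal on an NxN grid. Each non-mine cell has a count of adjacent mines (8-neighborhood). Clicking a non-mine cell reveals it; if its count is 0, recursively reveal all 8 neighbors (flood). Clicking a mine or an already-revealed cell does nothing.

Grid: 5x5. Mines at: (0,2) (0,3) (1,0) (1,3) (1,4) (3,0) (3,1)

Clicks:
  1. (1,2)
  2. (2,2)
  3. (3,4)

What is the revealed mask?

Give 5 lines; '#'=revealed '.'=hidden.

Click 1 (1,2) count=3: revealed 1 new [(1,2)] -> total=1
Click 2 (2,2) count=2: revealed 1 new [(2,2)] -> total=2
Click 3 (3,4) count=0: revealed 8 new [(2,3) (2,4) (3,2) (3,3) (3,4) (4,2) (4,3) (4,4)] -> total=10

Answer: .....
..#..
..###
..###
..###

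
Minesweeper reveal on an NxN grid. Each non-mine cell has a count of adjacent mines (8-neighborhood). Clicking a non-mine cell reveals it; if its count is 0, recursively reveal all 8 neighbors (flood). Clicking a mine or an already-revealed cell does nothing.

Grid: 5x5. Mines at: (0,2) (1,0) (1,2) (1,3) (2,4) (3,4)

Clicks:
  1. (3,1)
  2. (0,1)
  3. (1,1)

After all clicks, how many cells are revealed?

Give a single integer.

Click 1 (3,1) count=0: revealed 12 new [(2,0) (2,1) (2,2) (2,3) (3,0) (3,1) (3,2) (3,3) (4,0) (4,1) (4,2) (4,3)] -> total=12
Click 2 (0,1) count=3: revealed 1 new [(0,1)] -> total=13
Click 3 (1,1) count=3: revealed 1 new [(1,1)] -> total=14

Answer: 14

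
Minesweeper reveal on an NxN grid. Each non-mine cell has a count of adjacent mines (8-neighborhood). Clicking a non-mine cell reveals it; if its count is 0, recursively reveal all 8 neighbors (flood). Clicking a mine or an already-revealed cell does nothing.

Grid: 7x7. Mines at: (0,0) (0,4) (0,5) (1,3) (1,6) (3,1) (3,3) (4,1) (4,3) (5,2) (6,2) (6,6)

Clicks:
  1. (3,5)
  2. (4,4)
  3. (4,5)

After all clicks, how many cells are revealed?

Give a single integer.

Click 1 (3,5) count=0: revealed 12 new [(2,4) (2,5) (2,6) (3,4) (3,5) (3,6) (4,4) (4,5) (4,6) (5,4) (5,5) (5,6)] -> total=12
Click 2 (4,4) count=2: revealed 0 new [(none)] -> total=12
Click 3 (4,5) count=0: revealed 0 new [(none)] -> total=12

Answer: 12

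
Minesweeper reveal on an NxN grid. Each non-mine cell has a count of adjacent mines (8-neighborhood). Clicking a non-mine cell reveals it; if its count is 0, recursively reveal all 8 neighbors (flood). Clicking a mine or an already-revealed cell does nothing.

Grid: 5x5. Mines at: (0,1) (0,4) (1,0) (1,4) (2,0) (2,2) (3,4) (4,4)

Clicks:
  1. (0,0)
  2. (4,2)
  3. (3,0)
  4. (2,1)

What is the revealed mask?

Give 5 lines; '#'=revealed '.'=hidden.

Click 1 (0,0) count=2: revealed 1 new [(0,0)] -> total=1
Click 2 (4,2) count=0: revealed 8 new [(3,0) (3,1) (3,2) (3,3) (4,0) (4,1) (4,2) (4,3)] -> total=9
Click 3 (3,0) count=1: revealed 0 new [(none)] -> total=9
Click 4 (2,1) count=3: revealed 1 new [(2,1)] -> total=10

Answer: #....
.....
.#...
####.
####.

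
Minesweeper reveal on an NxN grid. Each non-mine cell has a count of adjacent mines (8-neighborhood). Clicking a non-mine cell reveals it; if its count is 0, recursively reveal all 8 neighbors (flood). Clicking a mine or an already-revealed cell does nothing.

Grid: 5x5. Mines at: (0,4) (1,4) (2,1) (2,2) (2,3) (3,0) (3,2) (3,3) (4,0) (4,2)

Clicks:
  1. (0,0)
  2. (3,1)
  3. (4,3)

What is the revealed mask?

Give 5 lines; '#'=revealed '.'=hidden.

Answer: ####.
####.
.....
.#...
...#.

Derivation:
Click 1 (0,0) count=0: revealed 8 new [(0,0) (0,1) (0,2) (0,3) (1,0) (1,1) (1,2) (1,3)] -> total=8
Click 2 (3,1) count=6: revealed 1 new [(3,1)] -> total=9
Click 3 (4,3) count=3: revealed 1 new [(4,3)] -> total=10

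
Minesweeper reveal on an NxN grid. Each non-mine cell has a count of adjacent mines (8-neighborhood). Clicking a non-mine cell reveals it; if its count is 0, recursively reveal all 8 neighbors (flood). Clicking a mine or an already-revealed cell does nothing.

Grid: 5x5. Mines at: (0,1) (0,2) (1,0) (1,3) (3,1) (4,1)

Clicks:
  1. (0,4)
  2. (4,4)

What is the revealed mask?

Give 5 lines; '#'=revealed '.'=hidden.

Click 1 (0,4) count=1: revealed 1 new [(0,4)] -> total=1
Click 2 (4,4) count=0: revealed 9 new [(2,2) (2,3) (2,4) (3,2) (3,3) (3,4) (4,2) (4,3) (4,4)] -> total=10

Answer: ....#
.....
..###
..###
..###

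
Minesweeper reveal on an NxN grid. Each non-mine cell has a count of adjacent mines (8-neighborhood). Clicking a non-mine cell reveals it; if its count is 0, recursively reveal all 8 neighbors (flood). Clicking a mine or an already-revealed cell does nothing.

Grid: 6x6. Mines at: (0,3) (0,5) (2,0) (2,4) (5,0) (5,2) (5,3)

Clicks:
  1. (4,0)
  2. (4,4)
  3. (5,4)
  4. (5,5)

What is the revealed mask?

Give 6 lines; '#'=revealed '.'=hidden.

Click 1 (4,0) count=1: revealed 1 new [(4,0)] -> total=1
Click 2 (4,4) count=1: revealed 1 new [(4,4)] -> total=2
Click 3 (5,4) count=1: revealed 1 new [(5,4)] -> total=3
Click 4 (5,5) count=0: revealed 4 new [(3,4) (3,5) (4,5) (5,5)] -> total=7

Answer: ......
......
......
....##
#...##
....##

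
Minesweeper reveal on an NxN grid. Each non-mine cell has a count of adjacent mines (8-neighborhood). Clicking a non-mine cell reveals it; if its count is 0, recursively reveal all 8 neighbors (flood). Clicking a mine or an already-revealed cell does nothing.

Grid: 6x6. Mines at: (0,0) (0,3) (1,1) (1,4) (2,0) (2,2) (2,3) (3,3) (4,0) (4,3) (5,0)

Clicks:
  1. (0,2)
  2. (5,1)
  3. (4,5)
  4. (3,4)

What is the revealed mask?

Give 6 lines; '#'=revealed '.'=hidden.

Answer: ..#...
......
....##
....##
....##
.#..##

Derivation:
Click 1 (0,2) count=2: revealed 1 new [(0,2)] -> total=1
Click 2 (5,1) count=2: revealed 1 new [(5,1)] -> total=2
Click 3 (4,5) count=0: revealed 8 new [(2,4) (2,5) (3,4) (3,5) (4,4) (4,5) (5,4) (5,5)] -> total=10
Click 4 (3,4) count=3: revealed 0 new [(none)] -> total=10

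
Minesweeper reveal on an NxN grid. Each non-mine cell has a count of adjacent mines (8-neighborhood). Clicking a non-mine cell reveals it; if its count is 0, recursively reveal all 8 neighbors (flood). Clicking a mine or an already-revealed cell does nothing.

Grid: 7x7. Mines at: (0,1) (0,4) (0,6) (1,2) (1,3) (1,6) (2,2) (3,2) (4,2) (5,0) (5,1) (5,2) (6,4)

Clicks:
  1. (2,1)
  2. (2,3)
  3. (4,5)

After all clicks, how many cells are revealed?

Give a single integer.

Click 1 (2,1) count=3: revealed 1 new [(2,1)] -> total=1
Click 2 (2,3) count=4: revealed 1 new [(2,3)] -> total=2
Click 3 (4,5) count=0: revealed 17 new [(2,4) (2,5) (2,6) (3,3) (3,4) (3,5) (3,6) (4,3) (4,4) (4,5) (4,6) (5,3) (5,4) (5,5) (5,6) (6,5) (6,6)] -> total=19

Answer: 19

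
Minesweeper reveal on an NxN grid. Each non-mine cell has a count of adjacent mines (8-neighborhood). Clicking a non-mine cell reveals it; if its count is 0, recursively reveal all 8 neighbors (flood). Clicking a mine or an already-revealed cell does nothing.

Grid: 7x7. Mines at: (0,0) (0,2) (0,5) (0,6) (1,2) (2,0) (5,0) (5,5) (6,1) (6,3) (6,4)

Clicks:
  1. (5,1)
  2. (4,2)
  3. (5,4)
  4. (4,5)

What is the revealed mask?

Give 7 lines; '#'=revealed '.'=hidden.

Answer: .......
...####
.######
.######
.######
.####..
.......

Derivation:
Click 1 (5,1) count=2: revealed 1 new [(5,1)] -> total=1
Click 2 (4,2) count=0: revealed 25 new [(1,3) (1,4) (1,5) (1,6) (2,1) (2,2) (2,3) (2,4) (2,5) (2,6) (3,1) (3,2) (3,3) (3,4) (3,5) (3,6) (4,1) (4,2) (4,3) (4,4) (4,5) (4,6) (5,2) (5,3) (5,4)] -> total=26
Click 3 (5,4) count=3: revealed 0 new [(none)] -> total=26
Click 4 (4,5) count=1: revealed 0 new [(none)] -> total=26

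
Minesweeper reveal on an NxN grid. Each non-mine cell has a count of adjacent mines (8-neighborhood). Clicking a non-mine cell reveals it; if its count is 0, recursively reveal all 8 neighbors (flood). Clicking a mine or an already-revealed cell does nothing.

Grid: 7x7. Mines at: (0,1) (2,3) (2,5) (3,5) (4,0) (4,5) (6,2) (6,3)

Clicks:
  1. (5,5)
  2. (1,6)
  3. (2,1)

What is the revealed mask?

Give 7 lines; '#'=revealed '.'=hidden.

Answer: .......
###...#
###....
###....
.......
.....#.
.......

Derivation:
Click 1 (5,5) count=1: revealed 1 new [(5,5)] -> total=1
Click 2 (1,6) count=1: revealed 1 new [(1,6)] -> total=2
Click 3 (2,1) count=0: revealed 9 new [(1,0) (1,1) (1,2) (2,0) (2,1) (2,2) (3,0) (3,1) (3,2)] -> total=11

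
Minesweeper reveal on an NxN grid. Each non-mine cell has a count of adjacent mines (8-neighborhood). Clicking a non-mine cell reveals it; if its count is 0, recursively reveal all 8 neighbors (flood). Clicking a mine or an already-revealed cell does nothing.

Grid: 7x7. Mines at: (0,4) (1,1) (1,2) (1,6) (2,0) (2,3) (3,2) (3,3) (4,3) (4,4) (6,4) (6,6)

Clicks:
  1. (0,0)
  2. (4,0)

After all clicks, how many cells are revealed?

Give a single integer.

Answer: 14

Derivation:
Click 1 (0,0) count=1: revealed 1 new [(0,0)] -> total=1
Click 2 (4,0) count=0: revealed 13 new [(3,0) (3,1) (4,0) (4,1) (4,2) (5,0) (5,1) (5,2) (5,3) (6,0) (6,1) (6,2) (6,3)] -> total=14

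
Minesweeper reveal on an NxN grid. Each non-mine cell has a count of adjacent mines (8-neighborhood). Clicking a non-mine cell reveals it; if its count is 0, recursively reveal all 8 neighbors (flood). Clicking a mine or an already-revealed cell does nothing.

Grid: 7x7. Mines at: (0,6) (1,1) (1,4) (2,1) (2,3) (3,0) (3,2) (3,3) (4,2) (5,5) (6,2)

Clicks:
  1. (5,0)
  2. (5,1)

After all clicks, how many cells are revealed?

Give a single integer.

Click 1 (5,0) count=0: revealed 6 new [(4,0) (4,1) (5,0) (5,1) (6,0) (6,1)] -> total=6
Click 2 (5,1) count=2: revealed 0 new [(none)] -> total=6

Answer: 6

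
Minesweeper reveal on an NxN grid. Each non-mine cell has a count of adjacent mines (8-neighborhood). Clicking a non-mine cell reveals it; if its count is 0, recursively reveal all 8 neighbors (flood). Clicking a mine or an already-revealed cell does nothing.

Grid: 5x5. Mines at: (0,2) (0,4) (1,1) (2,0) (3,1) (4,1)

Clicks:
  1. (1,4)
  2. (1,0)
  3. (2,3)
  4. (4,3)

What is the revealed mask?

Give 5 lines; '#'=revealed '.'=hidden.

Click 1 (1,4) count=1: revealed 1 new [(1,4)] -> total=1
Click 2 (1,0) count=2: revealed 1 new [(1,0)] -> total=2
Click 3 (2,3) count=0: revealed 11 new [(1,2) (1,3) (2,2) (2,3) (2,4) (3,2) (3,3) (3,4) (4,2) (4,3) (4,4)] -> total=13
Click 4 (4,3) count=0: revealed 0 new [(none)] -> total=13

Answer: .....
#.###
..###
..###
..###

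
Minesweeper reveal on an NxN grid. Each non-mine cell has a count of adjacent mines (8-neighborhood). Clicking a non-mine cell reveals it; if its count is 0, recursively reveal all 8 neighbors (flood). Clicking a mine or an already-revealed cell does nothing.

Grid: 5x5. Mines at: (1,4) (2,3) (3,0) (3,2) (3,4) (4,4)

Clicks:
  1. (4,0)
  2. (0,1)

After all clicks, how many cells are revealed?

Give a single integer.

Click 1 (4,0) count=1: revealed 1 new [(4,0)] -> total=1
Click 2 (0,1) count=0: revealed 11 new [(0,0) (0,1) (0,2) (0,3) (1,0) (1,1) (1,2) (1,3) (2,0) (2,1) (2,2)] -> total=12

Answer: 12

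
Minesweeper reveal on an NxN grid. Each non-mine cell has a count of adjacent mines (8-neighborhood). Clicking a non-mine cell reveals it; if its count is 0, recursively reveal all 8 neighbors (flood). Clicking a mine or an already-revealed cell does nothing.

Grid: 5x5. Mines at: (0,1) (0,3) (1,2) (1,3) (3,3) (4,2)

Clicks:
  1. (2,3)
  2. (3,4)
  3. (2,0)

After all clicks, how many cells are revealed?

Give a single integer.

Answer: 10

Derivation:
Click 1 (2,3) count=3: revealed 1 new [(2,3)] -> total=1
Click 2 (3,4) count=1: revealed 1 new [(3,4)] -> total=2
Click 3 (2,0) count=0: revealed 8 new [(1,0) (1,1) (2,0) (2,1) (3,0) (3,1) (4,0) (4,1)] -> total=10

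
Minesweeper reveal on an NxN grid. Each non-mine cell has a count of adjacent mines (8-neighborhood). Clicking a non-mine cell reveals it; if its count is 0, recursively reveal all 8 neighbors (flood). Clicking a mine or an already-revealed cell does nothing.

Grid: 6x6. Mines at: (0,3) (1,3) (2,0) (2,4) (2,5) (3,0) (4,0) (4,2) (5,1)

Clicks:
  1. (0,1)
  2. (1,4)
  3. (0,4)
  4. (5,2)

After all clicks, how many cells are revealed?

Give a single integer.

Click 1 (0,1) count=0: revealed 6 new [(0,0) (0,1) (0,2) (1,0) (1,1) (1,2)] -> total=6
Click 2 (1,4) count=4: revealed 1 new [(1,4)] -> total=7
Click 3 (0,4) count=2: revealed 1 new [(0,4)] -> total=8
Click 4 (5,2) count=2: revealed 1 new [(5,2)] -> total=9

Answer: 9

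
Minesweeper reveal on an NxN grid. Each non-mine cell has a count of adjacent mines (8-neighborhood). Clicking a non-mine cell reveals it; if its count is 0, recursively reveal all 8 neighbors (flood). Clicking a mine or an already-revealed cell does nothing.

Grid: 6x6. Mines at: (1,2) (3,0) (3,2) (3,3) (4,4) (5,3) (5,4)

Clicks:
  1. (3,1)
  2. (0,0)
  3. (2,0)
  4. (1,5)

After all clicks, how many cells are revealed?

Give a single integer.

Answer: 18

Derivation:
Click 1 (3,1) count=2: revealed 1 new [(3,1)] -> total=1
Click 2 (0,0) count=0: revealed 6 new [(0,0) (0,1) (1,0) (1,1) (2,0) (2,1)] -> total=7
Click 3 (2,0) count=1: revealed 0 new [(none)] -> total=7
Click 4 (1,5) count=0: revealed 11 new [(0,3) (0,4) (0,5) (1,3) (1,4) (1,5) (2,3) (2,4) (2,5) (3,4) (3,5)] -> total=18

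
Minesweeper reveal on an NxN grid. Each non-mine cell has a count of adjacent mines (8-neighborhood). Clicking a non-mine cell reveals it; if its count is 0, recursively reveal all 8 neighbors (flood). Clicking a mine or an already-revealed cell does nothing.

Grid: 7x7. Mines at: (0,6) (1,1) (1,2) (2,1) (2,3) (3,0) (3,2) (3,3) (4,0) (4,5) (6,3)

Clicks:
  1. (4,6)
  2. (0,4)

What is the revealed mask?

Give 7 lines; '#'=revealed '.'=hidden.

Answer: ...###.
...###.
.......
.......
......#
.......
.......

Derivation:
Click 1 (4,6) count=1: revealed 1 new [(4,6)] -> total=1
Click 2 (0,4) count=0: revealed 6 new [(0,3) (0,4) (0,5) (1,3) (1,4) (1,5)] -> total=7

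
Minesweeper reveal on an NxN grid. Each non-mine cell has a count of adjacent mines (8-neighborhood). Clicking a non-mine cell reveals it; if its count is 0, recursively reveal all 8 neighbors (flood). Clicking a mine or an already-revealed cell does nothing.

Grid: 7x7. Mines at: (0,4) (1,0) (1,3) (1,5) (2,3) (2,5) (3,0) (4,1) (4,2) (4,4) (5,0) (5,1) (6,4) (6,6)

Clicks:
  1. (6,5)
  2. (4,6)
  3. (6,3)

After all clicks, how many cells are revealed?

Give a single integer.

Click 1 (6,5) count=2: revealed 1 new [(6,5)] -> total=1
Click 2 (4,6) count=0: revealed 6 new [(3,5) (3,6) (4,5) (4,6) (5,5) (5,6)] -> total=7
Click 3 (6,3) count=1: revealed 1 new [(6,3)] -> total=8

Answer: 8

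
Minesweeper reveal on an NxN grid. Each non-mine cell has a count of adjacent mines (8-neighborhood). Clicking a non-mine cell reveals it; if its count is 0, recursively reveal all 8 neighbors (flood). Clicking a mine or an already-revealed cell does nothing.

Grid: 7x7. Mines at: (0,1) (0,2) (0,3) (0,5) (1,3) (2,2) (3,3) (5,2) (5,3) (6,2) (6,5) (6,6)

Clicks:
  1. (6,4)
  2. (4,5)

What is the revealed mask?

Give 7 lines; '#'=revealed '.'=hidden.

Answer: .......
....###
....###
....###
....###
....###
....#..

Derivation:
Click 1 (6,4) count=2: revealed 1 new [(6,4)] -> total=1
Click 2 (4,5) count=0: revealed 15 new [(1,4) (1,5) (1,6) (2,4) (2,5) (2,6) (3,4) (3,5) (3,6) (4,4) (4,5) (4,6) (5,4) (5,5) (5,6)] -> total=16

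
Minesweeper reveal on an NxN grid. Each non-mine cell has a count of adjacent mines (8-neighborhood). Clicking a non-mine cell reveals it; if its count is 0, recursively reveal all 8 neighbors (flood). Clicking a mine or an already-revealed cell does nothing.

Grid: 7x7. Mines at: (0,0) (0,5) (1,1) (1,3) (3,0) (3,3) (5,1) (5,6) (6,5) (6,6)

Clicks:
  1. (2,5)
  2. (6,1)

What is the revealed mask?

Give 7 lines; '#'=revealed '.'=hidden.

Click 1 (2,5) count=0: revealed 12 new [(1,4) (1,5) (1,6) (2,4) (2,5) (2,6) (3,4) (3,5) (3,6) (4,4) (4,5) (4,6)] -> total=12
Click 2 (6,1) count=1: revealed 1 new [(6,1)] -> total=13

Answer: .......
....###
....###
....###
....###
.......
.#.....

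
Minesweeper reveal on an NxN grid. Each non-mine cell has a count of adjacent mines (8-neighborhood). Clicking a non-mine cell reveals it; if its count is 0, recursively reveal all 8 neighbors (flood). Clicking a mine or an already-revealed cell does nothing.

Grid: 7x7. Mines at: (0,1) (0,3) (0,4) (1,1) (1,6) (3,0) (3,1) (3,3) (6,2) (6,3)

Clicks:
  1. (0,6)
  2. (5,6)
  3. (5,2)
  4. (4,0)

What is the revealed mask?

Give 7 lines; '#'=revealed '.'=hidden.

Click 1 (0,6) count=1: revealed 1 new [(0,6)] -> total=1
Click 2 (5,6) count=0: revealed 15 new [(2,4) (2,5) (2,6) (3,4) (3,5) (3,6) (4,4) (4,5) (4,6) (5,4) (5,5) (5,6) (6,4) (6,5) (6,6)] -> total=16
Click 3 (5,2) count=2: revealed 1 new [(5,2)] -> total=17
Click 4 (4,0) count=2: revealed 1 new [(4,0)] -> total=18

Answer: ......#
.......
....###
....###
#...###
..#.###
....###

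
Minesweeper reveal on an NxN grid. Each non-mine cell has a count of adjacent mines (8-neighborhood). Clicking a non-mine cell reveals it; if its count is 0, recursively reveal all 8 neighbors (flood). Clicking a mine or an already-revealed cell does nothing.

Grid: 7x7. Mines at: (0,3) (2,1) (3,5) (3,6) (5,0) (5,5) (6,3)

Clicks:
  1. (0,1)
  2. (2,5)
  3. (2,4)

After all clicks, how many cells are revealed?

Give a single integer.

Click 1 (0,1) count=0: revealed 6 new [(0,0) (0,1) (0,2) (1,0) (1,1) (1,2)] -> total=6
Click 2 (2,5) count=2: revealed 1 new [(2,5)] -> total=7
Click 3 (2,4) count=1: revealed 1 new [(2,4)] -> total=8

Answer: 8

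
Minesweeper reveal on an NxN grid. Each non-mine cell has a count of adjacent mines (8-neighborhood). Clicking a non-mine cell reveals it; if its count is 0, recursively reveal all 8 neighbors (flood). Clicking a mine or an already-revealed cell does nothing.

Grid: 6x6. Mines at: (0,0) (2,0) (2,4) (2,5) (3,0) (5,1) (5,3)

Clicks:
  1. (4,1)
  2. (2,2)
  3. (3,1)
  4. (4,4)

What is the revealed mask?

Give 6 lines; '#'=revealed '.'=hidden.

Click 1 (4,1) count=2: revealed 1 new [(4,1)] -> total=1
Click 2 (2,2) count=0: revealed 18 new [(0,1) (0,2) (0,3) (0,4) (0,5) (1,1) (1,2) (1,3) (1,4) (1,5) (2,1) (2,2) (2,3) (3,1) (3,2) (3,3) (4,2) (4,3)] -> total=19
Click 3 (3,1) count=2: revealed 0 new [(none)] -> total=19
Click 4 (4,4) count=1: revealed 1 new [(4,4)] -> total=20

Answer: .#####
.#####
.###..
.###..
.####.
......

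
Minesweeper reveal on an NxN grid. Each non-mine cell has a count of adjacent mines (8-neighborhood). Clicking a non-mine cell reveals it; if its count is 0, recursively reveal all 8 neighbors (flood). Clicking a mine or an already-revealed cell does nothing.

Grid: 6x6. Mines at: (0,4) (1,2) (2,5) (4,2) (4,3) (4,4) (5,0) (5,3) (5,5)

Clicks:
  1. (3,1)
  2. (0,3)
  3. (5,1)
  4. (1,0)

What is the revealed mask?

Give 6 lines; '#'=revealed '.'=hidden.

Answer: ##.#..
##....
##....
##....
##....
.#....

Derivation:
Click 1 (3,1) count=1: revealed 1 new [(3,1)] -> total=1
Click 2 (0,3) count=2: revealed 1 new [(0,3)] -> total=2
Click 3 (5,1) count=2: revealed 1 new [(5,1)] -> total=3
Click 4 (1,0) count=0: revealed 9 new [(0,0) (0,1) (1,0) (1,1) (2,0) (2,1) (3,0) (4,0) (4,1)] -> total=12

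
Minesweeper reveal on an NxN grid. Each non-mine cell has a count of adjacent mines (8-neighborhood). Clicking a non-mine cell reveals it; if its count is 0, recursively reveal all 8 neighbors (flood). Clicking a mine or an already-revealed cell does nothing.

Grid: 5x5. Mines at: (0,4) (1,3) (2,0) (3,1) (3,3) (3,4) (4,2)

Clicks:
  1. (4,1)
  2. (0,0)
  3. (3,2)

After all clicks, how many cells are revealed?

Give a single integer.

Click 1 (4,1) count=2: revealed 1 new [(4,1)] -> total=1
Click 2 (0,0) count=0: revealed 6 new [(0,0) (0,1) (0,2) (1,0) (1,1) (1,2)] -> total=7
Click 3 (3,2) count=3: revealed 1 new [(3,2)] -> total=8

Answer: 8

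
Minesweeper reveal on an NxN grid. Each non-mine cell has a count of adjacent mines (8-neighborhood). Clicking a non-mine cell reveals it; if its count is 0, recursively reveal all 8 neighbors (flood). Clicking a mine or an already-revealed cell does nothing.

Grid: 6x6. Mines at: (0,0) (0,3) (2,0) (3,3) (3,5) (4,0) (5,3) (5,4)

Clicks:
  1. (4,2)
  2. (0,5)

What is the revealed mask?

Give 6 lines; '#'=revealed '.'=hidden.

Answer: ....##
....##
....##
......
..#...
......

Derivation:
Click 1 (4,2) count=2: revealed 1 new [(4,2)] -> total=1
Click 2 (0,5) count=0: revealed 6 new [(0,4) (0,5) (1,4) (1,5) (2,4) (2,5)] -> total=7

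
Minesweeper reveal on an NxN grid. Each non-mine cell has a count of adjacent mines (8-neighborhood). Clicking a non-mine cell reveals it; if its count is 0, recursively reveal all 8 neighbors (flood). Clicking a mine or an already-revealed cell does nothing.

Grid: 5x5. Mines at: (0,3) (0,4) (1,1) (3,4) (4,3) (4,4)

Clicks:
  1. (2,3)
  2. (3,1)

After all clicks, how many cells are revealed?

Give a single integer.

Answer: 10

Derivation:
Click 1 (2,3) count=1: revealed 1 new [(2,3)] -> total=1
Click 2 (3,1) count=0: revealed 9 new [(2,0) (2,1) (2,2) (3,0) (3,1) (3,2) (4,0) (4,1) (4,2)] -> total=10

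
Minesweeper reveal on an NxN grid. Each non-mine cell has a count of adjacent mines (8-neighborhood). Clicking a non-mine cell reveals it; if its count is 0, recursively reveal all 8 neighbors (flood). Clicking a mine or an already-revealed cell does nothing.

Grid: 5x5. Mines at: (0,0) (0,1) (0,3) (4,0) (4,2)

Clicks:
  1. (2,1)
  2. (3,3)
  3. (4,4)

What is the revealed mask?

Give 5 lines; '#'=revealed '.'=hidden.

Answer: .....
#####
#####
#####
...##

Derivation:
Click 1 (2,1) count=0: revealed 17 new [(1,0) (1,1) (1,2) (1,3) (1,4) (2,0) (2,1) (2,2) (2,3) (2,4) (3,0) (3,1) (3,2) (3,3) (3,4) (4,3) (4,4)] -> total=17
Click 2 (3,3) count=1: revealed 0 new [(none)] -> total=17
Click 3 (4,4) count=0: revealed 0 new [(none)] -> total=17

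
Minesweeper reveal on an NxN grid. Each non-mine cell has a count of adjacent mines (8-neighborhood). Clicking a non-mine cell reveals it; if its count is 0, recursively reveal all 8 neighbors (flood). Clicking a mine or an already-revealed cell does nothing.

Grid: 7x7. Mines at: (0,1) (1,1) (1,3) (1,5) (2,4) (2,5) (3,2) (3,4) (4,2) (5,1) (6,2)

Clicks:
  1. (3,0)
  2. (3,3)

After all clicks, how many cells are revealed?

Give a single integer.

Click 1 (3,0) count=0: revealed 6 new [(2,0) (2,1) (3,0) (3,1) (4,0) (4,1)] -> total=6
Click 2 (3,3) count=4: revealed 1 new [(3,3)] -> total=7

Answer: 7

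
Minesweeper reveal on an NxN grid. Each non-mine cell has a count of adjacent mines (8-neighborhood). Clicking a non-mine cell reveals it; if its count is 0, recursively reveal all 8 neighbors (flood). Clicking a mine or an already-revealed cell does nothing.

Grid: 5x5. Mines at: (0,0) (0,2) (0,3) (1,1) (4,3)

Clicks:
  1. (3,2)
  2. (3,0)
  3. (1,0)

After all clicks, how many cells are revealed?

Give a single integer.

Answer: 10

Derivation:
Click 1 (3,2) count=1: revealed 1 new [(3,2)] -> total=1
Click 2 (3,0) count=0: revealed 8 new [(2,0) (2,1) (2,2) (3,0) (3,1) (4,0) (4,1) (4,2)] -> total=9
Click 3 (1,0) count=2: revealed 1 new [(1,0)] -> total=10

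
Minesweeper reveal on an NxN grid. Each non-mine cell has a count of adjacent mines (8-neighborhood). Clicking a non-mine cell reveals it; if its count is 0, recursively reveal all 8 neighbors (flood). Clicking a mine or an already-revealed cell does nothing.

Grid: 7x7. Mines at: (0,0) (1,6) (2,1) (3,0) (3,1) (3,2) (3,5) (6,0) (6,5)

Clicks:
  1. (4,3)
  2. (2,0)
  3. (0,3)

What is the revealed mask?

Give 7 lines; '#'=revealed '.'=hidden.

Answer: .#####.
.#####.
#.####.
.......
...#...
.......
.......

Derivation:
Click 1 (4,3) count=1: revealed 1 new [(4,3)] -> total=1
Click 2 (2,0) count=3: revealed 1 new [(2,0)] -> total=2
Click 3 (0,3) count=0: revealed 14 new [(0,1) (0,2) (0,3) (0,4) (0,5) (1,1) (1,2) (1,3) (1,4) (1,5) (2,2) (2,3) (2,4) (2,5)] -> total=16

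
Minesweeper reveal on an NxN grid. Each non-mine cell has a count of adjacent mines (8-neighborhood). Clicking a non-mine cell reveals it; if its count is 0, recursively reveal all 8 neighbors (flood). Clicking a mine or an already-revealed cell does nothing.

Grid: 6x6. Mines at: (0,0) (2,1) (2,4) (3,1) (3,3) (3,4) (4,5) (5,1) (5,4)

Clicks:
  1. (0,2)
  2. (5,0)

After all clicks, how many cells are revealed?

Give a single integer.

Answer: 11

Derivation:
Click 1 (0,2) count=0: revealed 10 new [(0,1) (0,2) (0,3) (0,4) (0,5) (1,1) (1,2) (1,3) (1,4) (1,5)] -> total=10
Click 2 (5,0) count=1: revealed 1 new [(5,0)] -> total=11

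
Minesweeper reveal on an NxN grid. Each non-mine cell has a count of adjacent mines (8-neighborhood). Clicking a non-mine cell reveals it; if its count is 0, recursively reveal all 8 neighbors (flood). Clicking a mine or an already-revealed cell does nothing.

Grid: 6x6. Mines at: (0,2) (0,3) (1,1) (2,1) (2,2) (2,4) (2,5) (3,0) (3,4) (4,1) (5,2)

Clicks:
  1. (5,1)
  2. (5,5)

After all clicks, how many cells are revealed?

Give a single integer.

Answer: 7

Derivation:
Click 1 (5,1) count=2: revealed 1 new [(5,1)] -> total=1
Click 2 (5,5) count=0: revealed 6 new [(4,3) (4,4) (4,5) (5,3) (5,4) (5,5)] -> total=7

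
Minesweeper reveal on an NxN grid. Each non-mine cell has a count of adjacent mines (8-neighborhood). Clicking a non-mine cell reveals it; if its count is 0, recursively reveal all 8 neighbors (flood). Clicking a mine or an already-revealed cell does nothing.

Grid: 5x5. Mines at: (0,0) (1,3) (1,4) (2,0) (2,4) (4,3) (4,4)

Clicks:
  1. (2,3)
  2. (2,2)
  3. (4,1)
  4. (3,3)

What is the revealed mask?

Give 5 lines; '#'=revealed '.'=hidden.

Click 1 (2,3) count=3: revealed 1 new [(2,3)] -> total=1
Click 2 (2,2) count=1: revealed 1 new [(2,2)] -> total=2
Click 3 (4,1) count=0: revealed 6 new [(3,0) (3,1) (3,2) (4,0) (4,1) (4,2)] -> total=8
Click 4 (3,3) count=3: revealed 1 new [(3,3)] -> total=9

Answer: .....
.....
..##.
####.
###..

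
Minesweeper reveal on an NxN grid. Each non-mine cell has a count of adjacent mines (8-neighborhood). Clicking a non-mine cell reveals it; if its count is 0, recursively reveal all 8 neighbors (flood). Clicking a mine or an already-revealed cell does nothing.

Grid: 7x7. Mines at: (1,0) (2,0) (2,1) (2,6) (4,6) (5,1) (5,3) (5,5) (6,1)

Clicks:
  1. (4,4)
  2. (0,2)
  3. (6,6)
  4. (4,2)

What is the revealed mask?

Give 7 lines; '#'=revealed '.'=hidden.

Answer: .######
.######
..####.
..####.
..####.
.......
......#

Derivation:
Click 1 (4,4) count=2: revealed 1 new [(4,4)] -> total=1
Click 2 (0,2) count=0: revealed 23 new [(0,1) (0,2) (0,3) (0,4) (0,5) (0,6) (1,1) (1,2) (1,3) (1,4) (1,5) (1,6) (2,2) (2,3) (2,4) (2,5) (3,2) (3,3) (3,4) (3,5) (4,2) (4,3) (4,5)] -> total=24
Click 3 (6,6) count=1: revealed 1 new [(6,6)] -> total=25
Click 4 (4,2) count=2: revealed 0 new [(none)] -> total=25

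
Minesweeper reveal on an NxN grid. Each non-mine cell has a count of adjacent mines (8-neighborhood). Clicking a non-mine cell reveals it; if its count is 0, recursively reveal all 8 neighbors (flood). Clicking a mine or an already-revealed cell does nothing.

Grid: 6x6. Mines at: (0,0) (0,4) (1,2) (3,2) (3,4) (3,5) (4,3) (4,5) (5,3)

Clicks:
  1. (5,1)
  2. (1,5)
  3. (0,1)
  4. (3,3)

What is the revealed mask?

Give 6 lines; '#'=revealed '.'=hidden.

Click 1 (5,1) count=0: revealed 12 new [(1,0) (1,1) (2,0) (2,1) (3,0) (3,1) (4,0) (4,1) (4,2) (5,0) (5,1) (5,2)] -> total=12
Click 2 (1,5) count=1: revealed 1 new [(1,5)] -> total=13
Click 3 (0,1) count=2: revealed 1 new [(0,1)] -> total=14
Click 4 (3,3) count=3: revealed 1 new [(3,3)] -> total=15

Answer: .#....
##...#
##....
##.#..
###...
###...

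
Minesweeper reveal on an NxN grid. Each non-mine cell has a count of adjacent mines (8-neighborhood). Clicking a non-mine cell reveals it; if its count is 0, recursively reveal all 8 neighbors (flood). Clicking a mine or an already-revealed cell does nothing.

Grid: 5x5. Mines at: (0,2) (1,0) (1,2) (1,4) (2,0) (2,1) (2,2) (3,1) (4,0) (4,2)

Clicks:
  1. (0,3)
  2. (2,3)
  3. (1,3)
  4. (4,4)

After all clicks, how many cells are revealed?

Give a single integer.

Click 1 (0,3) count=3: revealed 1 new [(0,3)] -> total=1
Click 2 (2,3) count=3: revealed 1 new [(2,3)] -> total=2
Click 3 (1,3) count=4: revealed 1 new [(1,3)] -> total=3
Click 4 (4,4) count=0: revealed 5 new [(2,4) (3,3) (3,4) (4,3) (4,4)] -> total=8

Answer: 8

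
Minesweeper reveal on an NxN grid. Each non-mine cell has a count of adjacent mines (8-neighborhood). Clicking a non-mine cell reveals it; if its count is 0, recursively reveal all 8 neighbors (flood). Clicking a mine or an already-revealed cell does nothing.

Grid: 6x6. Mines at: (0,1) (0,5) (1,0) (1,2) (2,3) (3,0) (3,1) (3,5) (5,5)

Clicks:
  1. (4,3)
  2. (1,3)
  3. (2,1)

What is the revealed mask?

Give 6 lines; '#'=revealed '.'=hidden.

Answer: ......
...#..
.#....
..###.
#####.
#####.

Derivation:
Click 1 (4,3) count=0: revealed 13 new [(3,2) (3,3) (3,4) (4,0) (4,1) (4,2) (4,3) (4,4) (5,0) (5,1) (5,2) (5,3) (5,4)] -> total=13
Click 2 (1,3) count=2: revealed 1 new [(1,3)] -> total=14
Click 3 (2,1) count=4: revealed 1 new [(2,1)] -> total=15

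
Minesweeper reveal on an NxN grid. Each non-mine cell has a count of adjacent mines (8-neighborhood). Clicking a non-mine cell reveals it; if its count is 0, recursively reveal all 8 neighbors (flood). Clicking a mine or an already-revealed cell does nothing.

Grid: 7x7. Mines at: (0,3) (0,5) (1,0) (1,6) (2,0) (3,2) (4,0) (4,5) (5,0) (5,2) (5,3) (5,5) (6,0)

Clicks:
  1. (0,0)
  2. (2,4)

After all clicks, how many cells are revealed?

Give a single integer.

Answer: 10

Derivation:
Click 1 (0,0) count=1: revealed 1 new [(0,0)] -> total=1
Click 2 (2,4) count=0: revealed 9 new [(1,3) (1,4) (1,5) (2,3) (2,4) (2,5) (3,3) (3,4) (3,5)] -> total=10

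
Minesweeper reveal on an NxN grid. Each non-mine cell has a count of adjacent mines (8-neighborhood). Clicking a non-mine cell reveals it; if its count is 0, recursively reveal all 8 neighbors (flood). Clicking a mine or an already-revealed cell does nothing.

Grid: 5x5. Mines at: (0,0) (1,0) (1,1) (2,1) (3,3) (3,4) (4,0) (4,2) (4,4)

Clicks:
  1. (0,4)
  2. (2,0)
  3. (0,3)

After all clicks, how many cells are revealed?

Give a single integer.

Click 1 (0,4) count=0: revealed 9 new [(0,2) (0,3) (0,4) (1,2) (1,3) (1,4) (2,2) (2,3) (2,4)] -> total=9
Click 2 (2,0) count=3: revealed 1 new [(2,0)] -> total=10
Click 3 (0,3) count=0: revealed 0 new [(none)] -> total=10

Answer: 10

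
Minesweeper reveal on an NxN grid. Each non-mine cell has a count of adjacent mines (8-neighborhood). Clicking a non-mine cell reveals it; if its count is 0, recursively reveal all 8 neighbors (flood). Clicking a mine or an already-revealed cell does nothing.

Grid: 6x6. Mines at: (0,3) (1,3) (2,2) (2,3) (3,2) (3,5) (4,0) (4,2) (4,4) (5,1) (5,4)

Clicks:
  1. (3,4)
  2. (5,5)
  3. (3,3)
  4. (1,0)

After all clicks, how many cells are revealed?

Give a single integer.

Answer: 13

Derivation:
Click 1 (3,4) count=3: revealed 1 new [(3,4)] -> total=1
Click 2 (5,5) count=2: revealed 1 new [(5,5)] -> total=2
Click 3 (3,3) count=5: revealed 1 new [(3,3)] -> total=3
Click 4 (1,0) count=0: revealed 10 new [(0,0) (0,1) (0,2) (1,0) (1,1) (1,2) (2,0) (2,1) (3,0) (3,1)] -> total=13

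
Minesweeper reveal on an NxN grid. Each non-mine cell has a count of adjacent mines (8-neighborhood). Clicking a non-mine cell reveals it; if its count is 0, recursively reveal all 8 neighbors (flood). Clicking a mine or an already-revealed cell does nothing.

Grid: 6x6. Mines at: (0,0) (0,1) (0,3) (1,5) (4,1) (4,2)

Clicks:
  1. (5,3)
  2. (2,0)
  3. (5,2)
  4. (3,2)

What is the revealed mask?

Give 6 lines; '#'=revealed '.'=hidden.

Answer: ......
#####.
######
######
...###
..####

Derivation:
Click 1 (5,3) count=1: revealed 1 new [(5,3)] -> total=1
Click 2 (2,0) count=0: revealed 22 new [(1,0) (1,1) (1,2) (1,3) (1,4) (2,0) (2,1) (2,2) (2,3) (2,4) (2,5) (3,0) (3,1) (3,2) (3,3) (3,4) (3,5) (4,3) (4,4) (4,5) (5,4) (5,5)] -> total=23
Click 3 (5,2) count=2: revealed 1 new [(5,2)] -> total=24
Click 4 (3,2) count=2: revealed 0 new [(none)] -> total=24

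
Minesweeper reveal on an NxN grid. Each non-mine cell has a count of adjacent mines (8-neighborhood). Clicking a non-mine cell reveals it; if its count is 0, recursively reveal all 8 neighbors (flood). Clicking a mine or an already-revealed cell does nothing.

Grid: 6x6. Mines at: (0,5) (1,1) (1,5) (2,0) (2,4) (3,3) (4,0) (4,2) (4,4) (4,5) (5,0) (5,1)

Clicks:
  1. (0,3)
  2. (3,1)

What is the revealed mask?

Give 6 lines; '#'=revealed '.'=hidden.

Answer: ..###.
..###.
......
.#....
......
......

Derivation:
Click 1 (0,3) count=0: revealed 6 new [(0,2) (0,3) (0,4) (1,2) (1,3) (1,4)] -> total=6
Click 2 (3,1) count=3: revealed 1 new [(3,1)] -> total=7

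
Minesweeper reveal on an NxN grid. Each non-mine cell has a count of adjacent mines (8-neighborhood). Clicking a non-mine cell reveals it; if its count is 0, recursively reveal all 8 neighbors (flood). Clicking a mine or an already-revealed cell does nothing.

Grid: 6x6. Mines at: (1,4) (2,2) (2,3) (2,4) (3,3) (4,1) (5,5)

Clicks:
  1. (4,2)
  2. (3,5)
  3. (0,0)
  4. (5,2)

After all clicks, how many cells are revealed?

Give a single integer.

Click 1 (4,2) count=2: revealed 1 new [(4,2)] -> total=1
Click 2 (3,5) count=1: revealed 1 new [(3,5)] -> total=2
Click 3 (0,0) count=0: revealed 12 new [(0,0) (0,1) (0,2) (0,3) (1,0) (1,1) (1,2) (1,3) (2,0) (2,1) (3,0) (3,1)] -> total=14
Click 4 (5,2) count=1: revealed 1 new [(5,2)] -> total=15

Answer: 15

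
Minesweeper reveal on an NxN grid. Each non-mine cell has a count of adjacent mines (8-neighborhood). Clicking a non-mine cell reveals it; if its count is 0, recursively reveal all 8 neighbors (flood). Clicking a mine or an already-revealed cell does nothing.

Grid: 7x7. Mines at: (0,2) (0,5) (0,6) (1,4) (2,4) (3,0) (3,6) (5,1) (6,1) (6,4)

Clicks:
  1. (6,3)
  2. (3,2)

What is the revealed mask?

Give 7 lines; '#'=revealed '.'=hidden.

Answer: .......
.###...
.###...
.#####.
.#####.
..####.
...#...

Derivation:
Click 1 (6,3) count=1: revealed 1 new [(6,3)] -> total=1
Click 2 (3,2) count=0: revealed 20 new [(1,1) (1,2) (1,3) (2,1) (2,2) (2,3) (3,1) (3,2) (3,3) (3,4) (3,5) (4,1) (4,2) (4,3) (4,4) (4,5) (5,2) (5,3) (5,4) (5,5)] -> total=21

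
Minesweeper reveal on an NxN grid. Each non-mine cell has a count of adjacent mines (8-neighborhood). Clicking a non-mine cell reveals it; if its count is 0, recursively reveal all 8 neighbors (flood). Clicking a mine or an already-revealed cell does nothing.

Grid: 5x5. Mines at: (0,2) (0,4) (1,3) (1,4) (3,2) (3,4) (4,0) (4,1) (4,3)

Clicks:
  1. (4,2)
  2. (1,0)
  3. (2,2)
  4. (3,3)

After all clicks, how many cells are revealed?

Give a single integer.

Answer: 11

Derivation:
Click 1 (4,2) count=3: revealed 1 new [(4,2)] -> total=1
Click 2 (1,0) count=0: revealed 8 new [(0,0) (0,1) (1,0) (1,1) (2,0) (2,1) (3,0) (3,1)] -> total=9
Click 3 (2,2) count=2: revealed 1 new [(2,2)] -> total=10
Click 4 (3,3) count=3: revealed 1 new [(3,3)] -> total=11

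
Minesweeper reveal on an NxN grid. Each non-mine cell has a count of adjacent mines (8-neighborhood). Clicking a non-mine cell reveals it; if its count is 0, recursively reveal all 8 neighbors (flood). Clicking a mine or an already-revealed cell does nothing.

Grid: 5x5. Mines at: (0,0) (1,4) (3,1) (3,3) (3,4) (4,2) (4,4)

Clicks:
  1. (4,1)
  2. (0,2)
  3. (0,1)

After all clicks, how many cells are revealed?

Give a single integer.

Click 1 (4,1) count=2: revealed 1 new [(4,1)] -> total=1
Click 2 (0,2) count=0: revealed 9 new [(0,1) (0,2) (0,3) (1,1) (1,2) (1,3) (2,1) (2,2) (2,3)] -> total=10
Click 3 (0,1) count=1: revealed 0 new [(none)] -> total=10

Answer: 10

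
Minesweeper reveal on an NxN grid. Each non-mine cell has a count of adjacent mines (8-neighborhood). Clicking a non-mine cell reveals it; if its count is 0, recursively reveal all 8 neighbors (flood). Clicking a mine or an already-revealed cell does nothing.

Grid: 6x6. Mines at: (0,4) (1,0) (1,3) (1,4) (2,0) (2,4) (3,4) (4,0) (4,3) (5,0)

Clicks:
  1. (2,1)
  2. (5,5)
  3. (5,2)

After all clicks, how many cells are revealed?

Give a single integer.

Answer: 6

Derivation:
Click 1 (2,1) count=2: revealed 1 new [(2,1)] -> total=1
Click 2 (5,5) count=0: revealed 4 new [(4,4) (4,5) (5,4) (5,5)] -> total=5
Click 3 (5,2) count=1: revealed 1 new [(5,2)] -> total=6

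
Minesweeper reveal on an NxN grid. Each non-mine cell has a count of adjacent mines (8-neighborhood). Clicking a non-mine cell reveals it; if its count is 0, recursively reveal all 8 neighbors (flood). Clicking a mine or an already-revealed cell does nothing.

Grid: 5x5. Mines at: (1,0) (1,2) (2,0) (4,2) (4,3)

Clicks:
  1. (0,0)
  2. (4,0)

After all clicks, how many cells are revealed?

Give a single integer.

Answer: 5

Derivation:
Click 1 (0,0) count=1: revealed 1 new [(0,0)] -> total=1
Click 2 (4,0) count=0: revealed 4 new [(3,0) (3,1) (4,0) (4,1)] -> total=5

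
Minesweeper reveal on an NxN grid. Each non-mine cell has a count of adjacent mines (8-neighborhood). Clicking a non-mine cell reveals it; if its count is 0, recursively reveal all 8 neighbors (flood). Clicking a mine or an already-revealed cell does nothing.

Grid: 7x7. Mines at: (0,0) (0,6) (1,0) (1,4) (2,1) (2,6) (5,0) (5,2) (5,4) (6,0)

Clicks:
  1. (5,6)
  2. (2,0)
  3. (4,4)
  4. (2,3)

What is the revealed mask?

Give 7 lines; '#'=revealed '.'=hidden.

Answer: .......
.......
#..#...
.....##
....###
.....##
.....##

Derivation:
Click 1 (5,6) count=0: revealed 8 new [(3,5) (3,6) (4,5) (4,6) (5,5) (5,6) (6,5) (6,6)] -> total=8
Click 2 (2,0) count=2: revealed 1 new [(2,0)] -> total=9
Click 3 (4,4) count=1: revealed 1 new [(4,4)] -> total=10
Click 4 (2,3) count=1: revealed 1 new [(2,3)] -> total=11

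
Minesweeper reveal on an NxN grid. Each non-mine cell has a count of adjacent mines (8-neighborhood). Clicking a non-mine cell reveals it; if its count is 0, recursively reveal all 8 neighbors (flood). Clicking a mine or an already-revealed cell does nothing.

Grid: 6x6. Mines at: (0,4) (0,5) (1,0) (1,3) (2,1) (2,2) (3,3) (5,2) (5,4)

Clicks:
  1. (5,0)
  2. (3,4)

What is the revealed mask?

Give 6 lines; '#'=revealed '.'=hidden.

Answer: ......
......
......
##..#.
##....
##....

Derivation:
Click 1 (5,0) count=0: revealed 6 new [(3,0) (3,1) (4,0) (4,1) (5,0) (5,1)] -> total=6
Click 2 (3,4) count=1: revealed 1 new [(3,4)] -> total=7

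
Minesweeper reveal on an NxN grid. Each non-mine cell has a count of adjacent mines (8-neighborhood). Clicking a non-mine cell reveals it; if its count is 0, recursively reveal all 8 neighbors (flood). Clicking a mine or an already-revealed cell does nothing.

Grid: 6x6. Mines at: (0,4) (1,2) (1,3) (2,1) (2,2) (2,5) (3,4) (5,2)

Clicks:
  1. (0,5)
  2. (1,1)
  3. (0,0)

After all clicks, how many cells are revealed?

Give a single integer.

Answer: 5

Derivation:
Click 1 (0,5) count=1: revealed 1 new [(0,5)] -> total=1
Click 2 (1,1) count=3: revealed 1 new [(1,1)] -> total=2
Click 3 (0,0) count=0: revealed 3 new [(0,0) (0,1) (1,0)] -> total=5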